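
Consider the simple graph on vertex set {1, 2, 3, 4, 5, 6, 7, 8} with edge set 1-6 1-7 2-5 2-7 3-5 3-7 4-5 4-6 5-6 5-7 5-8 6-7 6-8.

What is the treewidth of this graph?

A width-2 tree decomposition is:
Bags: B1 = {5, 6, 7}  B2 = {1, 6, 7}  B3 = {3, 5, 7}  B4 = {5, 6, 8}  B5 = {2, 5, 7}  B6 = {4, 5, 6}
Tree: B1–B2, B1–B3, B1–B4, B3–B5, B4–B6
The largest bag has 3 vertices, giving width 2; this decomposition certifies tw(G) ≤ 2. On the other hand G contains the 3-clique {1, 6, 7}. A clique must lie in a single bag of any decomposition, so no decomposition can have width below 2. Therefore the treewidth is 2.

2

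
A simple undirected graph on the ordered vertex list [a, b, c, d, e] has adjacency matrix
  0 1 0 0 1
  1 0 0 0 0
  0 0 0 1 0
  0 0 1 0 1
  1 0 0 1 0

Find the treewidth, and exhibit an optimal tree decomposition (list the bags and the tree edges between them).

The largest bag has 2 vertices, giving width 1; this decomposition certifies tw(G) ≤ 1. G has an edge, so its treewidth is at least 1. Combining the bounds, tw(G) = 1.

Treewidth 1.
Bags: B1 = {c, d}  B2 = {d, e}  B3 = {a, e}  B4 = {a, b}
Tree: B1–B2, B2–B3, B3–B4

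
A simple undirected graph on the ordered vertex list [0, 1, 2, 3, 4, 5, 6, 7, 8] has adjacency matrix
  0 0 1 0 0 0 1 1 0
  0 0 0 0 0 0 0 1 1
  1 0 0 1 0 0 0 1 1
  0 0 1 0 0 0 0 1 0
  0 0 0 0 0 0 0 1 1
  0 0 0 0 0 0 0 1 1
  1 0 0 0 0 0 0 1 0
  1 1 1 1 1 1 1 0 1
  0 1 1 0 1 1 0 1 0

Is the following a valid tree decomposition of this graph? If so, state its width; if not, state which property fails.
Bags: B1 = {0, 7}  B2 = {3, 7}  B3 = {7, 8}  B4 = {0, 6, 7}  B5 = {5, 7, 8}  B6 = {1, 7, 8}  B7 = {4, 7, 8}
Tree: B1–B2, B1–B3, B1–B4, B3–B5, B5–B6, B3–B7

A tree decomposition must satisfy three properties: every vertex lies in some bag; for every edge, both endpoints lie together in some bag; and for every vertex, the bags containing it form a connected subtree. Here vertex 2 appears in no bag, so the decomposition is invalid.

No — vertex 2 appears in no bag.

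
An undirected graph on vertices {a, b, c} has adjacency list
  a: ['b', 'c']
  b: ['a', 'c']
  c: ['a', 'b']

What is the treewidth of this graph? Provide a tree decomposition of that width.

With just one bag of size 3, the width is 3 − 1 = 2, so tw(G) ≤ 2. Conversely, {a, b, c} is a clique of size 3, and the vertices of any clique must share a bag in every tree decomposition; so some bag has ≥ 3 vertices and tw(G) ≥ 2. The upper and lower bounds meet at 2, so that is the treewidth.

Treewidth 2.
One such decomposition:
Bags: B1 = {a, b, c}
Tree: (single bag)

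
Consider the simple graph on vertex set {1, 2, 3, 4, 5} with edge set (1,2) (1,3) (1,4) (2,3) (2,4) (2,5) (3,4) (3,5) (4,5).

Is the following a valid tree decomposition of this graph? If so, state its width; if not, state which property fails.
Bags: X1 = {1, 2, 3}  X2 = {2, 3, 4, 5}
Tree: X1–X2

A tree decomposition must satisfy three properties: every vertex lies in some bag; for every edge, both endpoints lie together in some bag; and for every vertex, the bags containing it form a connected subtree. Here edge (4,1) lies in no bag, so the decomposition is invalid.

No — edge (4,1) lies in no bag.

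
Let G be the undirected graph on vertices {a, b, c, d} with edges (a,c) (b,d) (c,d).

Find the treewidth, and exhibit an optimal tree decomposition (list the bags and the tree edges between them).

The largest bag has 2 vertices, giving width 1; this decomposition certifies tw(G) ≤ 1. Since G has at least one edge (e.g. a–c), it is not an edgeless graph, so tw(G) ≥ 1. Therefore the treewidth is 1.

Treewidth 1.
One optimal decomposition is:
Bags: B1 = {a, c}  B2 = {c, d}  B3 = {b, d}
Tree: B1–B2, B2–B3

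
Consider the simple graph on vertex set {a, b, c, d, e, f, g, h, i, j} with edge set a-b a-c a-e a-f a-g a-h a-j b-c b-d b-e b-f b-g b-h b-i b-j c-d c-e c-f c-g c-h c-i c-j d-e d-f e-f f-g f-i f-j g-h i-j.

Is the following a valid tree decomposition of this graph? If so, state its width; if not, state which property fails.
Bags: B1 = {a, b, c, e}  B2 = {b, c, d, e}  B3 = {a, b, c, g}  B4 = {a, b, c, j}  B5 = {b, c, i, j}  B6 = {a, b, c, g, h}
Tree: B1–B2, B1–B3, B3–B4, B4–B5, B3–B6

No — vertex f appears in no bag.

A tree decomposition must satisfy three properties: every vertex lies in some bag; for every edge, both endpoints lie together in some bag; and for every vertex, the bags containing it form a connected subtree. Here vertex f appears in no bag, so the decomposition is invalid.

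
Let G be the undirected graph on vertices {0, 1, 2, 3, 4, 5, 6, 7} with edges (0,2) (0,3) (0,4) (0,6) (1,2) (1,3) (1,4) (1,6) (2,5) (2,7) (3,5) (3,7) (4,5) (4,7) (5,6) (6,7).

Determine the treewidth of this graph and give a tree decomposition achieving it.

Treewidth 4.
Bags: B1 = {0, 1, 5, 6, 7}  B2 = {0, 1, 2, 5, 7}  B3 = {0, 1, 4, 5, 7}  B4 = {0, 1, 3, 5, 7}
Tree: B1–B2, B2–B3, B3–B4

Each bag holds 5 vertices, so the decomposition has width 4, which upper-bounds the treewidth. For the lower bound: the 5 vertex sets {0,6}, {1,2}, {4,7}, {5}, {3} are disjoint, each induces a connected subgraph, and every pair is joined by at least one edge of G. Contracting each set to a single vertex therefore yields K_{5} as a minor, and since treewidth is minor-monotone, tw(G) ≥ tw(K_{5}) = 4. Hence tw(G) = 4 exactly.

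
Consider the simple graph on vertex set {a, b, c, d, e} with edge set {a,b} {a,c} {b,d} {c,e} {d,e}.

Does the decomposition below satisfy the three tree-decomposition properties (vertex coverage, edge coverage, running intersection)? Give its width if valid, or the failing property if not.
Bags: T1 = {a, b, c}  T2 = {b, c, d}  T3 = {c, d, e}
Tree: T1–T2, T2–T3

Checking the three conditions: (i) the bags cover all of {a, b, c, d, e}; (ii) for each edge, some bag contains both endpoints; (iii) the bags containing any fixed vertex form a subtree. All hold, so the decomposition is valid with width 3 − 1 = 2.

Yes; width 2.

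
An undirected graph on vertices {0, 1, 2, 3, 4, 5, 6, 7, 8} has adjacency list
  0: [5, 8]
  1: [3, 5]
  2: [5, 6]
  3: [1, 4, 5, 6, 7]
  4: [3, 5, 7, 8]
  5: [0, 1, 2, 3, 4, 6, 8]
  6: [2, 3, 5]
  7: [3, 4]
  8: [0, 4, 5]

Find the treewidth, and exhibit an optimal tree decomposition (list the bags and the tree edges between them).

Every bag has size at most 3, so the width is 3 − 1 = 2 and tw(G) ≤ 2. For the lower bound, the 3 vertices {0, 5, 8} are pairwise adjacent, and any tree decomposition puts a clique entirely inside one bag — forcing width ≥ 2. The upper and lower bounds meet at 2, so that is the treewidth.

Treewidth 2.
One such decomposition:
Bags: B1 = {4, 5, 8}  B2 = {3, 4, 5}  B3 = {0, 5, 8}  B4 = {3, 4, 7}  B5 = {3, 5, 6}  B6 = {2, 5, 6}  B7 = {1, 3, 5}
Tree: B1–B2, B1–B3, B2–B4, B2–B5, B5–B6, B5–B7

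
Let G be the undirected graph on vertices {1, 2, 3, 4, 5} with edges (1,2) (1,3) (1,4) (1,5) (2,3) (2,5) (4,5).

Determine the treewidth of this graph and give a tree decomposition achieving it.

Every bag has size at most 3, so the width is 3 − 1 = 2 and tw(G) ≤ 2. On the other hand G contains the 3-clique {1, 2, 3}. A clique must lie in a single bag of any decomposition, so no decomposition can have width below 2. The upper and lower bounds meet at 2, so that is the treewidth.

Treewidth 2.
One optimal decomposition is:
Bags: B1 = {1, 2, 5}  B2 = {1, 2, 3}  B3 = {1, 4, 5}
Tree: B1–B2, B1–B3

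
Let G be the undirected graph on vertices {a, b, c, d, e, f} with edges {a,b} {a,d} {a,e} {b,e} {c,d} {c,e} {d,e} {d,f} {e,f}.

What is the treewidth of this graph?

A width-2 tree decomposition is:
Bags: B1 = {c, d, e}  B2 = {a, d, e}  B3 = {a, b, e}  B4 = {d, e, f}
Tree: B1–B2, B2–B3, B1–B4
Every bag has size at most 3, so the width is 3 − 1 = 2 and tw(G) ≤ 2. For the lower bound, the 3 vertices {a, d, e} are pairwise adjacent, and any tree decomposition puts a clique entirely inside one bag — forcing width ≥ 2. The upper and lower bounds meet at 2, so that is the treewidth.

2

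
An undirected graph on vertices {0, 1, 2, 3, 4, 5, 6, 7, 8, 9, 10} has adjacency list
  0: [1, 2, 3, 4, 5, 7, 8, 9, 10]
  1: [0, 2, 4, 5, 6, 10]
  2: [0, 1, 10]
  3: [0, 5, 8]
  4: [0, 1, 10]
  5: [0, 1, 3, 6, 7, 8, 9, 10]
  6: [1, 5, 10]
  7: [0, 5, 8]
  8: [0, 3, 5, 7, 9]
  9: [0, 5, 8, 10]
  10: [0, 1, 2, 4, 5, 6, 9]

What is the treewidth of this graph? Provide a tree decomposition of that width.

Every bag has size at most 4, so the width is 4 − 1 = 3 and tw(G) ≤ 3. On the other hand G contains the 4-clique {0, 1, 2, 10}. A clique must lie in a single bag of any decomposition, so no decomposition can have width below 3. Hence tw(G) = 3 exactly.

Treewidth 3.
One optimal decomposition is:
Bags: B1 = {0, 5, 9, 10}  B2 = {0, 5, 8, 9}  B3 = {0, 5, 7, 8}  B4 = {0, 1, 5, 10}  B5 = {0, 1, 4, 10}  B6 = {1, 5, 6, 10}  B7 = {0, 3, 5, 8}  B8 = {0, 1, 2, 10}
Tree: B1–B2, B2–B3, B1–B4, B4–B5, B4–B6, B2–B7, B4–B8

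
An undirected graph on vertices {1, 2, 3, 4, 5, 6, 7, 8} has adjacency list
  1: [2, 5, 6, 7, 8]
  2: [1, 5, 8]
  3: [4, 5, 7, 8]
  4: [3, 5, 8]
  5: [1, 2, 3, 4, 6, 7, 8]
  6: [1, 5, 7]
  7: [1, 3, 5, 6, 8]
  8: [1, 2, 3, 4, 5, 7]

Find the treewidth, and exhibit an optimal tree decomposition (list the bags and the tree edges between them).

Treewidth 3.
One such decomposition:
Bags: B1 = {1, 5, 7, 8}  B2 = {3, 5, 7, 8}  B3 = {3, 4, 5, 8}  B4 = {1, 2, 5, 8}  B5 = {1, 5, 6, 7}
Tree: B1–B2, B2–B3, B1–B4, B1–B5

Each bag holds 4 vertices, so the decomposition has width 3, which upper-bounds the treewidth. On the other hand G contains the 4-clique {1, 2, 5, 8}. A clique must lie in a single bag of any decomposition, so no decomposition can have width below 3. The upper and lower bounds meet at 3, so that is the treewidth.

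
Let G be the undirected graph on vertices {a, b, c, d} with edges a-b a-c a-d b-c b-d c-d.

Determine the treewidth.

A width-3 tree decomposition is:
Bags: B1 = {a, b, c, d}
Tree: (single bag)
With just one bag of size 4, the width is 4 − 1 = 3, so tw(G) ≤ 3. For the lower bound, the 4 vertices {a, b, c, d} are pairwise adjacent, and any tree decomposition puts a clique entirely inside one bag — forcing width ≥ 3. Therefore the treewidth is 3.

3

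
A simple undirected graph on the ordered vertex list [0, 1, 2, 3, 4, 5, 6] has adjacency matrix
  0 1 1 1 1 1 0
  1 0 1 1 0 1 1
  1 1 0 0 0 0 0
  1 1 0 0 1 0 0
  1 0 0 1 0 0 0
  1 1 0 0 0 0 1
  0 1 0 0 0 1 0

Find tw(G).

2

A width-2 tree decomposition is:
Bags: B1 = {0, 3, 4}  B2 = {0, 1, 3}  B3 = {0, 1, 2}  B4 = {0, 1, 5}  B5 = {1, 5, 6}
Tree: B1–B2, B2–B3, B2–B4, B4–B5
Each bag holds 3 vertices, so the decomposition has width 2, which upper-bounds the treewidth. For the lower bound, the 3 vertices {0, 1, 2} are pairwise adjacent, and any tree decomposition puts a clique entirely inside one bag — forcing width ≥ 2. Hence tw(G) = 2 exactly.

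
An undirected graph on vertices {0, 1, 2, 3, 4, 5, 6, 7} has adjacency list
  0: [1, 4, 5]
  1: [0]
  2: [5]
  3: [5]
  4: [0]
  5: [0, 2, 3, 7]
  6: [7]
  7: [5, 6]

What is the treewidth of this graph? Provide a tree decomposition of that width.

Each bag holds 2 vertices, so the decomposition has width 1, which upper-bounds the treewidth. Any graph with an edge has treewidth ≥ 1, and G has the edge 7–5. Combining the bounds, tw(G) = 1.

Treewidth 1.
Bags: B1 = {5, 7}  B2 = {0, 5}  B3 = {6, 7}  B4 = {0, 4}  B5 = {2, 5}  B6 = {0, 1}  B7 = {3, 5}
Tree: B1–B2, B1–B3, B2–B4, B1–B5, B2–B6, B1–B7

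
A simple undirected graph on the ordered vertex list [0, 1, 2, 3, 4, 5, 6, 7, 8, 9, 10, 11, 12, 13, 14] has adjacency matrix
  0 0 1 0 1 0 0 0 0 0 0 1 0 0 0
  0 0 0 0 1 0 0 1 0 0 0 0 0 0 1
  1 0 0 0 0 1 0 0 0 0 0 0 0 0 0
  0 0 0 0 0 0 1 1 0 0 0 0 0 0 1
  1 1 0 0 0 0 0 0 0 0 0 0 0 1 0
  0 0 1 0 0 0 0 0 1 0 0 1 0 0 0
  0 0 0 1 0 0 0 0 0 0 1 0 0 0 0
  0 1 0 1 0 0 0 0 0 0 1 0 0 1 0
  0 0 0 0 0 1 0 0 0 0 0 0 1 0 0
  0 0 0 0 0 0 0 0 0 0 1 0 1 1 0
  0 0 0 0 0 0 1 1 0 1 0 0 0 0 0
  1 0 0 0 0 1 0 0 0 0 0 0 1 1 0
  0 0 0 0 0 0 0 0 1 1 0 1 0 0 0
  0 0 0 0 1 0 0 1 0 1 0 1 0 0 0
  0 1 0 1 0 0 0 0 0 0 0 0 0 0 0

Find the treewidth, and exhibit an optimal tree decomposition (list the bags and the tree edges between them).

Each bag holds 4 vertices, so the decomposition has width 3, which upper-bounds the treewidth. For the lower bound: the 4 vertex sets {2,5,8}, {12}, {11}, {0,4,9,13} are disjoint, each induces a connected subgraph, and every pair is joined by at least one edge of G. Contracting each set to a single vertex therefore yields K_{4} as a minor, and since treewidth is minor-monotone, tw(G) ≥ tw(K_{4}) = 3. Therefore the treewidth is 3.

Treewidth 3.
Bags: B1 = {2, 5, 8, 12}  B2 = {2, 5, 11, 12}  B3 = {0, 2, 11, 12}  B4 = {0, 9, 11, 12}  B5 = {0, 9, 11, 13}  B6 = {0, 4, 9, 13}  B7 = {4, 9, 10, 13}  B8 = {4, 7, 10, 13}  B9 = {1, 4, 7, 10}  B10 = {1, 6, 7, 10}  B11 = {1, 3, 6, 7}  B12 = {1, 3, 6, 14}
Tree: B1–B2, B2–B3, B3–B4, B4–B5, B5–B6, B6–B7, B7–B8, B8–B9, B9–B10, B10–B11, B11–B12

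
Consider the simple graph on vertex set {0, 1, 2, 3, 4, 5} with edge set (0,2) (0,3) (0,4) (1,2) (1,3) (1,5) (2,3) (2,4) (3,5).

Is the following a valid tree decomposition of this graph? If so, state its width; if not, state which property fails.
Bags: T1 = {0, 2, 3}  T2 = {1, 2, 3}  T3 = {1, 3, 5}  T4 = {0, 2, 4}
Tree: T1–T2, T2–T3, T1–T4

Checking the three conditions: (i) the bags cover all of {0, 1, 2, 3, 4, 5}; (ii) for each edge, some bag contains both endpoints; (iii) the bags containing any fixed vertex form a subtree. All hold, so the decomposition is valid with width 3 − 1 = 2.

Yes; width 2.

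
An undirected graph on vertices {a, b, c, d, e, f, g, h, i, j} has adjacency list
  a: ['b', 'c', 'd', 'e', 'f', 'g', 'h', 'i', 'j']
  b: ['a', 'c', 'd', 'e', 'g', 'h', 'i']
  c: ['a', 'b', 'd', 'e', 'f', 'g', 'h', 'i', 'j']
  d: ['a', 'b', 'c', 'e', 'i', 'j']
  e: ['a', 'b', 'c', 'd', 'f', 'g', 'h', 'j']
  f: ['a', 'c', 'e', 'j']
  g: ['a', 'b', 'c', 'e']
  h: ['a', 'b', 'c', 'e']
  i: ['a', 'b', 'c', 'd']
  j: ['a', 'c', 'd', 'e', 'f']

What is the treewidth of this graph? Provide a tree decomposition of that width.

Treewidth 4.
One optimal decomposition is:
Bags: B1 = {a, b, c, e, h}  B2 = {a, b, c, e, g}  B3 = {a, b, c, d, e}  B4 = {a, b, c, d, i}  B5 = {a, c, d, e, j}  B6 = {a, c, e, f, j}
Tree: B1–B2, B1–B3, B3–B4, B3–B5, B5–B6

Every bag has size at most 5, so the width is 5 − 1 = 4 and tw(G) ≤ 4. On the other hand G contains the 5-clique {a, c, d, e, j}. A clique must lie in a single bag of any decomposition, so no decomposition can have width below 4. The upper and lower bounds meet at 4, so that is the treewidth.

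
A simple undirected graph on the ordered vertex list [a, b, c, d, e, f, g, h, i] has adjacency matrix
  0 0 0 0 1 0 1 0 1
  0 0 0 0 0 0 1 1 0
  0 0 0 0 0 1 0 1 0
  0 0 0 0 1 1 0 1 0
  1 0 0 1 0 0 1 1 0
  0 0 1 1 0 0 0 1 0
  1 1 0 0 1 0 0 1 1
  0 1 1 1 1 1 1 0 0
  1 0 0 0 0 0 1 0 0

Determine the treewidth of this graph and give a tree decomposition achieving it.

Each bag holds 3 vertices, so the decomposition has width 2, which upper-bounds the treewidth. On the other hand G contains the 3-clique {d, e, h}. A clique must lie in a single bag of any decomposition, so no decomposition can have width below 2. The upper and lower bounds meet at 2, so that is the treewidth.

Treewidth 2.
One such decomposition:
Bags: B1 = {e, g, h}  B2 = {a, e, g}  B3 = {b, g, h}  B4 = {d, e, h}  B5 = {d, f, h}  B6 = {c, f, h}  B7 = {a, g, i}
Tree: B1–B2, B1–B3, B1–B4, B4–B5, B5–B6, B2–B7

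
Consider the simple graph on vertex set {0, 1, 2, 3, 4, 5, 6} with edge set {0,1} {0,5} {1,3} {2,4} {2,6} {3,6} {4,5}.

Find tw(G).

2

A width-2 tree decomposition is:
Bags: B1 = {0, 1, 5}  B2 = {1, 3, 5}  B3 = {3, 5, 6}  B4 = {2, 5, 6}  B5 = {2, 4, 5}
Tree: B1–B2, B2–B3, B3–B4, B4–B5
Each bag holds 3 vertices, so the decomposition has width 2, which upper-bounds the treewidth. Since 5–0–1–3–6–2–4–5 is a cycle in G, G is not acyclic. Forests are exactly the graphs of treewidth ≤ 1, so tw(G) ≥ 2. The upper and lower bounds meet at 2, so that is the treewidth.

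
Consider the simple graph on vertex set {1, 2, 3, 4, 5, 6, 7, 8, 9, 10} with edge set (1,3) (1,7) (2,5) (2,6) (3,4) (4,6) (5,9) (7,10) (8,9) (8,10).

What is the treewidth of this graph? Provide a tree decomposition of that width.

Each bag holds 3 vertices, so the decomposition has width 2, which upper-bounds the treewidth. The edges 10–8–9–5–2–6–4–3–1–7–10 form a cycle, so G is not a tree and its treewidth is at least 2. The upper and lower bounds meet at 2, so that is the treewidth.

Treewidth 2.
One such decomposition:
Bags: B1 = {8, 9, 10}  B2 = {5, 9, 10}  B3 = {2, 5, 10}  B4 = {2, 6, 10}  B5 = {4, 6, 10}  B6 = {3, 4, 10}  B7 = {1, 3, 10}  B8 = {1, 7, 10}
Tree: B1–B2, B2–B3, B3–B4, B4–B5, B5–B6, B6–B7, B7–B8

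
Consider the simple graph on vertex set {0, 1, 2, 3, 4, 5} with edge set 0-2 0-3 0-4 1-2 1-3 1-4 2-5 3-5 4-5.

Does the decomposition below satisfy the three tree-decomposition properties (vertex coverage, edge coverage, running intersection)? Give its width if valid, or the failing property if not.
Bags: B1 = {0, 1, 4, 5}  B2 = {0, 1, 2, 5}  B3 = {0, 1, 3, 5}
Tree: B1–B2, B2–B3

Yes; width 3.

Every vertex of G appears in some bag (union = {0, 1, 2, 3, 4, 5}); every edge is covered by a bag; and for each vertex v the set of bags containing v is connected in the bag tree. The decomposition is therefore valid. The largest bag has 4 vertices, so the width is 3.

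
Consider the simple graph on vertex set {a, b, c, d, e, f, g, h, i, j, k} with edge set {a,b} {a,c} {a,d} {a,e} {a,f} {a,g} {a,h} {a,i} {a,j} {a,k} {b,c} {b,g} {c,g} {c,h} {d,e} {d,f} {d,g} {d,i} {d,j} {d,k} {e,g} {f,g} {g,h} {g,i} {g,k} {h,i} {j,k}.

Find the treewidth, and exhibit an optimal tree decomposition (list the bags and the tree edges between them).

The largest bag has 4 vertices, giving width 3; this decomposition certifies tw(G) ≤ 3. Conversely, {a, d, e, g} is a clique of size 4, and the vertices of any clique must share a bag in every tree decomposition; so some bag has ≥ 4 vertices and tw(G) ≥ 3. Combining the bounds, tw(G) = 3.

Treewidth 3.
One such decomposition:
Bags: B1 = {a, d, g, i}  B2 = {a, d, f, g}  B3 = {a, g, h, i}  B4 = {a, c, g, h}  B5 = {a, d, e, g}  B6 = {a, d, g, k}  B7 = {a, b, c, g}  B8 = {a, d, j, k}
Tree: B1–B2, B1–B3, B3–B4, B2–B5, B1–B6, B4–B7, B6–B8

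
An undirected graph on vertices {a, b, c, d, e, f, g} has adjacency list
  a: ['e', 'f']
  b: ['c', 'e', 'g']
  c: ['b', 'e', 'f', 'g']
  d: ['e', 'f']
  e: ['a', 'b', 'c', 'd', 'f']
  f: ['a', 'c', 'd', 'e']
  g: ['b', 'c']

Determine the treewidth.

2

A width-2 tree decomposition is:
Bags: B1 = {c, e, f}  B2 = {b, c, e}  B3 = {d, e, f}  B4 = {b, c, g}  B5 = {a, e, f}
Tree: B1–B2, B1–B3, B2–B4, B1–B5
Every bag has size at most 3, so the width is 3 − 1 = 2 and tw(G) ≤ 2. For the lower bound, the 3 vertices {b, c, g} are pairwise adjacent, and any tree decomposition puts a clique entirely inside one bag — forcing width ≥ 2. Hence tw(G) = 2 exactly.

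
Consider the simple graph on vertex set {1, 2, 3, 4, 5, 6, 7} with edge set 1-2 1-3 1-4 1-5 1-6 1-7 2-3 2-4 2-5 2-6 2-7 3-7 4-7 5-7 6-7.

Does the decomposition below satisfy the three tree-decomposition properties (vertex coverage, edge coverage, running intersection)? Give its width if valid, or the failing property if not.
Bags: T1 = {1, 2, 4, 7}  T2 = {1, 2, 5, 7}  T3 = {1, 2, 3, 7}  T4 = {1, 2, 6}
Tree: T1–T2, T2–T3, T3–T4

A tree decomposition must satisfy three properties: every vertex lies in some bag; for every edge, both endpoints lie together in some bag; and for every vertex, the bags containing it form a connected subtree. Here edge (7,6) lies in no bag, so the decomposition is invalid.

No — edge (7,6) lies in no bag.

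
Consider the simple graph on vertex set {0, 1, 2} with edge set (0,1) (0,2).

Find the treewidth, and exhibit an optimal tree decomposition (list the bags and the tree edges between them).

Treewidth 1.
One such decomposition:
Bags: B1 = {0, 2}  B2 = {0, 1}
Tree: B1–B2

Every bag has size at most 2, so the width is 2 − 1 = 1 and tw(G) ≤ 1. Since G has at least one edge (e.g. 2–0), it is not an edgeless graph, so tw(G) ≥ 1. The upper and lower bounds meet at 1, so that is the treewidth.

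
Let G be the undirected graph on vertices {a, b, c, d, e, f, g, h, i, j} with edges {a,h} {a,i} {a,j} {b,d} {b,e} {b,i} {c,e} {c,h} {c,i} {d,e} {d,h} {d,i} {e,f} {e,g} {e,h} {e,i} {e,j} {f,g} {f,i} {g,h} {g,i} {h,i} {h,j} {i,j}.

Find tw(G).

A width-3 tree decomposition is:
Bags: B1 = {e, g, h, i}  B2 = {e, h, i, j}  B3 = {e, f, g, i}  B4 = {d, e, h, i}  B5 = {a, h, i, j}  B6 = {c, e, h, i}  B7 = {b, d, e, i}
Tree: B1–B2, B1–B3, B2–B4, B2–B5, B4–B6, B4–B7
Each bag holds 4 vertices, so the decomposition has width 3, which upper-bounds the treewidth. On the other hand G contains the 4-clique {d, e, h, i}. A clique must lie in a single bag of any decomposition, so no decomposition can have width below 3. The upper and lower bounds meet at 3, so that is the treewidth.

3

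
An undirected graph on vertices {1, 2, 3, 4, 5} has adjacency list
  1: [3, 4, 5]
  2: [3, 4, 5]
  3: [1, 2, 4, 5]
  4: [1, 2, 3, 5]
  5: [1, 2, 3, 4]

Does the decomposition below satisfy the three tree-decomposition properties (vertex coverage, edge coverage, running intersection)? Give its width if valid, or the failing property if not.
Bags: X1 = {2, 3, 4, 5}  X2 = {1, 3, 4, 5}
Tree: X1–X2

Every vertex of G appears in some bag (union = {1, 2, 3, 4, 5}); every edge is covered by a bag; and for each vertex v the set of bags containing v is connected in the bag tree. The decomposition is therefore valid. The largest bag has 4 vertices, so the width is 3.

Yes; width 3.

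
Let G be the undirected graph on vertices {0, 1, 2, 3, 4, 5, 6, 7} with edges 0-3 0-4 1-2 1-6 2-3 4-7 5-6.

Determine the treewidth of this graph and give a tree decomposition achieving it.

Each bag holds 2 vertices, so the decomposition has width 1, which upper-bounds the treewidth. G has an edge, so its treewidth is at least 1. Combining the bounds, tw(G) = 1.

Treewidth 1.
One optimal decomposition is:
Bags: B1 = {4, 7}  B2 = {0, 4}  B3 = {0, 3}  B4 = {2, 3}  B5 = {1, 2}  B6 = {1, 6}  B7 = {5, 6}
Tree: B1–B2, B2–B3, B3–B4, B4–B5, B5–B6, B6–B7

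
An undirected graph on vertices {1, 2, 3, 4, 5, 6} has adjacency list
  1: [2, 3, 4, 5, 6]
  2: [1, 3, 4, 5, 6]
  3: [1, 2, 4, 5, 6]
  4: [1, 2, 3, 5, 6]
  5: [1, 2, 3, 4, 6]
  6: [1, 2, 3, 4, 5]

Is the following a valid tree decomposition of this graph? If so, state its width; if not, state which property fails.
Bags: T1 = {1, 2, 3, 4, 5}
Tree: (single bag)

No — vertex 6 appears in no bag.

A tree decomposition must satisfy three properties: every vertex lies in some bag; for every edge, both endpoints lie together in some bag; and for every vertex, the bags containing it form a connected subtree. Here vertex 6 appears in no bag, so the decomposition is invalid.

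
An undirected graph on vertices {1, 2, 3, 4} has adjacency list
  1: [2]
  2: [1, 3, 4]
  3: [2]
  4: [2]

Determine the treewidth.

A width-1 tree decomposition is:
Bags: B1 = {2, 4}  B2 = {2, 3}  B3 = {1, 2}
Tree: B1–B2, B1–B3
Every bag has size at most 2, so the width is 2 − 1 = 1 and tw(G) ≤ 1. Since G has at least one edge (e.g. 4–2), it is not an edgeless graph, so tw(G) ≥ 1. Therefore the treewidth is 1.

1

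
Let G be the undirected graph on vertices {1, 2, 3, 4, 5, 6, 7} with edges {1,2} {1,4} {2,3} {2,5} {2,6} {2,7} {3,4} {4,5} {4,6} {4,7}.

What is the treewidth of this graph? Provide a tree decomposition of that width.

Every bag has size at most 3, so the width is 3 − 1 = 2 and tw(G) ≤ 2. For the lower bound, G contains the cycle 2–6–4–7–2, so G is not a forest; only forests have treewidth ≤ 1, hence tw(G) ≥ 2. The upper and lower bounds meet at 2, so that is the treewidth.

Treewidth 2.
Bags: B1 = {2, 4, 6}  B2 = {2, 4, 7}  B3 = {2, 4, 5}  B4 = {1, 2, 4}  B5 = {2, 3, 4}
Tree: B1–B2, B2–B3, B3–B4, B4–B5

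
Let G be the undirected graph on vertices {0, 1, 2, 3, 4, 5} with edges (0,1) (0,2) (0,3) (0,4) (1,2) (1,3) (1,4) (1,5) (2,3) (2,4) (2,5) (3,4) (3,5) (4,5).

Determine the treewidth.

A width-4 tree decomposition is:
Bags: B1 = {0, 1, 2, 3, 4}  B2 = {1, 2, 3, 4, 5}
Tree: B1–B2
The largest bag has 5 vertices, giving width 4; this decomposition certifies tw(G) ≤ 4. On the other hand G contains the 5-clique {0, 1, 2, 3, 4}. A clique must lie in a single bag of any decomposition, so no decomposition can have width below 4. The upper and lower bounds meet at 4, so that is the treewidth.

4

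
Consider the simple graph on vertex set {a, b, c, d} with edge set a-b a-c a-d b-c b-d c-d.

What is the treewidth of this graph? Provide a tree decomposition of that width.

With just one bag of size 4, the width is 4 − 1 = 3, so tw(G) ≤ 3. On the other hand G contains the 4-clique {a, b, c, d}. A clique must lie in a single bag of any decomposition, so no decomposition can have width below 3. Hence tw(G) = 3 exactly.

Treewidth 3.
One optimal decomposition is:
Bags: B1 = {a, b, c, d}
Tree: (single bag)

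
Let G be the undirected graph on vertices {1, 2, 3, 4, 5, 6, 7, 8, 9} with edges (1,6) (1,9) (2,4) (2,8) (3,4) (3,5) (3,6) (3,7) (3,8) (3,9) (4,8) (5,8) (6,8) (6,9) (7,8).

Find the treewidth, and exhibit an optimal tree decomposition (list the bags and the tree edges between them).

Each bag holds 3 vertices, so the decomposition has width 2, which upper-bounds the treewidth. On the other hand G contains the 3-clique {1, 6, 9}. A clique must lie in a single bag of any decomposition, so no decomposition can have width below 2. Therefore the treewidth is 2.

Treewidth 2.
Bags: B1 = {3, 6, 8}  B2 = {3, 6, 9}  B3 = {1, 6, 9}  B4 = {3, 5, 8}  B5 = {3, 7, 8}  B6 = {3, 4, 8}  B7 = {2, 4, 8}
Tree: B1–B2, B2–B3, B1–B4, B4–B5, B5–B6, B6–B7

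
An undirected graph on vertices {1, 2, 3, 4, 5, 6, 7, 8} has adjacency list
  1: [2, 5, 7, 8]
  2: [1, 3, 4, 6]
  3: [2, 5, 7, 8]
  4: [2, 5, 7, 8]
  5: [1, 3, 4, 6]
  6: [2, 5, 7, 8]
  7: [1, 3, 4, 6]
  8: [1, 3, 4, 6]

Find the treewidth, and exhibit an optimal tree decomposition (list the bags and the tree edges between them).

The largest bag has 5 vertices, giving width 4; this decomposition certifies tw(G) ≤ 4. For the lower bound: the 5 vertex sets {2,4}, {6,7}, {1,8}, {5}, {3} are disjoint, each induces a connected subgraph, and every pair is joined by at least one edge of G. Contracting each set to a single vertex therefore yields K_{5} as a minor, and since treewidth is minor-monotone, tw(G) ≥ tw(K_{5}) = 4. The upper and lower bounds meet at 4, so that is the treewidth.

Treewidth 4.
One such decomposition:
Bags: B1 = {2, 4, 5, 7, 8}  B2 = {2, 5, 6, 7, 8}  B3 = {1, 2, 5, 7, 8}  B4 = {2, 3, 5, 7, 8}
Tree: B1–B2, B2–B3, B3–B4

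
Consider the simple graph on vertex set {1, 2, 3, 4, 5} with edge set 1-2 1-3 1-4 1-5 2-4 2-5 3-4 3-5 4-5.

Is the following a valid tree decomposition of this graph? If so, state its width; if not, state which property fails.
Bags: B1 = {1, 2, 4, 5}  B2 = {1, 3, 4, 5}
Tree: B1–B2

Yes; width 3.

Vertex coverage: the bags together contain {1, 2, 3, 4, 5}, the full vertex set. Edge coverage: each edge of G has both endpoints in at least one bag. Running intersection: for every vertex, the bags containing it form a connected subtree. All three properties hold, so this is a valid tree decomposition of width max|bag| − 1 = 3, and hence tw(G) ≤ 3.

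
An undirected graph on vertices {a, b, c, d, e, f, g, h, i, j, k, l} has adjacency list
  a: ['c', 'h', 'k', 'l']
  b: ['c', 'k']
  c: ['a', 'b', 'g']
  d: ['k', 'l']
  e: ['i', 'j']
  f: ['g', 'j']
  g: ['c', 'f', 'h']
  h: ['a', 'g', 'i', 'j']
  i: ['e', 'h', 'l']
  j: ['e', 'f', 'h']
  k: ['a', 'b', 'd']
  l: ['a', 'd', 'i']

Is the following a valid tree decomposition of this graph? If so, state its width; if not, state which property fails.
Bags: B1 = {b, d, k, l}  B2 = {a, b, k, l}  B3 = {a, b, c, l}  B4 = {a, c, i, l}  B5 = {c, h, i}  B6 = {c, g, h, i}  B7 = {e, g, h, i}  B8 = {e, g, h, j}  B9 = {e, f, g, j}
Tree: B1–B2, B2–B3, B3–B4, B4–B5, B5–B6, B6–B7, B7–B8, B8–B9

No — edge (a,h) lies in no bag.

A tree decomposition must satisfy three properties: every vertex lies in some bag; for every edge, both endpoints lie together in some bag; and for every vertex, the bags containing it form a connected subtree. Here edge (a,h) lies in no bag, so the decomposition is invalid.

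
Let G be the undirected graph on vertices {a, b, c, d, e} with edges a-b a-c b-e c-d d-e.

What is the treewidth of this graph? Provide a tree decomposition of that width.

Treewidth 2.
One optimal decomposition is:
Bags: B1 = {a, b, e}  B2 = {a, d, e}  B3 = {a, c, d}
Tree: B1–B2, B2–B3

Every bag has size at most 3, so the width is 3 − 1 = 2 and tw(G) ≤ 2. Since a–b–e–d–c–a is a cycle in G, G is not acyclic. Forests are exactly the graphs of treewidth ≤ 1, so tw(G) ≥ 2. Therefore the treewidth is 2.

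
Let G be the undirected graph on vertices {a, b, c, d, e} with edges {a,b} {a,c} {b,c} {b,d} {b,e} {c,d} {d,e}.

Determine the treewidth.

A width-2 tree decomposition is:
Bags: B1 = {b, d, e}  B2 = {b, c, d}  B3 = {a, b, c}
Tree: B1–B2, B2–B3
The largest bag has 3 vertices, giving width 2; this decomposition certifies tw(G) ≤ 2. For the lower bound, the 3 vertices {b, d, e} are pairwise adjacent, and any tree decomposition puts a clique entirely inside one bag — forcing width ≥ 2. The upper and lower bounds meet at 2, so that is the treewidth.

2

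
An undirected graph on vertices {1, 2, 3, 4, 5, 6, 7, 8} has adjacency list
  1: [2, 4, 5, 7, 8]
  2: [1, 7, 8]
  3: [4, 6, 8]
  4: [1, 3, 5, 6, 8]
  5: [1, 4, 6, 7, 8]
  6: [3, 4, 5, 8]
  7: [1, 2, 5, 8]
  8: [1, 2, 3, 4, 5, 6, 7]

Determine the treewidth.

3

A width-3 tree decomposition is:
Bags: B1 = {3, 4, 6, 8}  B2 = {4, 5, 6, 8}  B3 = {1, 4, 5, 8}  B4 = {1, 5, 7, 8}  B5 = {1, 2, 7, 8}
Tree: B1–B2, B2–B3, B3–B4, B4–B5
Every bag has size at most 4, so the width is 4 − 1 = 3 and tw(G) ≤ 3. For the lower bound, the 4 vertices {1, 2, 7, 8} are pairwise adjacent, and any tree decomposition puts a clique entirely inside one bag — forcing width ≥ 3. Combining the bounds, tw(G) = 3.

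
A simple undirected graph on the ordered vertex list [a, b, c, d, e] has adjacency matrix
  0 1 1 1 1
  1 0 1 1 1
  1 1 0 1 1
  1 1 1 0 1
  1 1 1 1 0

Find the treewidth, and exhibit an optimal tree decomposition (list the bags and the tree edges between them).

A single bag containing all 5 vertices is trivially a valid decomposition of width 4. On the other hand G contains the 5-clique {a, b, c, d, e}. A clique must lie in a single bag of any decomposition, so no decomposition can have width below 4. The upper and lower bounds meet at 4, so that is the treewidth.

Treewidth 4.
Bags: B1 = {a, b, c, d, e}
Tree: (single bag)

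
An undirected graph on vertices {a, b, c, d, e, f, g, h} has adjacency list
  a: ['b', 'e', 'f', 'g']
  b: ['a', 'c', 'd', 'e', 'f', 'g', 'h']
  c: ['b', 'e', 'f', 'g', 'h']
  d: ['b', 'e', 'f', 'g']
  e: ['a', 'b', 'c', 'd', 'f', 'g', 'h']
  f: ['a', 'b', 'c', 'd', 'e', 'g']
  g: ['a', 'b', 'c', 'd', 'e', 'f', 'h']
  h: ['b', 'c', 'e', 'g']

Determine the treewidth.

A width-4 tree decomposition is:
Bags: B1 = {b, c, e, g, h}  B2 = {b, c, e, f, g}  B3 = {a, b, e, f, g}  B4 = {b, d, e, f, g}
Tree: B1–B2, B2–B3, B2–B4
The largest bag has 5 vertices, giving width 4; this decomposition certifies tw(G) ≤ 4. On the other hand G contains the 5-clique {b, c, e, g, h}. A clique must lie in a single bag of any decomposition, so no decomposition can have width below 4. Hence tw(G) = 4 exactly.

4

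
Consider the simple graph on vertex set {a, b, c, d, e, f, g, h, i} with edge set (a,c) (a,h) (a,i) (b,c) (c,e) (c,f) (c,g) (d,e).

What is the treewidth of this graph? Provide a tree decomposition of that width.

Each bag holds 2 vertices, so the decomposition has width 1, which upper-bounds the treewidth. G has an edge, so its treewidth is at least 1. The upper and lower bounds meet at 1, so that is the treewidth.

Treewidth 1.
One such decomposition:
Bags: B1 = {a, i}  B2 = {a, c}  B3 = {c, g}  B4 = {a, h}  B5 = {c, e}  B6 = {c, f}  B7 = {b, c}  B8 = {d, e}
Tree: B1–B2, B2–B3, B2–B4, B3–B5, B2–B6, B6–B7, B5–B8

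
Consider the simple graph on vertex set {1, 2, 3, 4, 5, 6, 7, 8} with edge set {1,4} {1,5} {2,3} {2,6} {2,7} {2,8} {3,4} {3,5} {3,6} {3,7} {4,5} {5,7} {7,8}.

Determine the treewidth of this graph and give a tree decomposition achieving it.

Treewidth 2.
One optimal decomposition is:
Bags: B1 = {2, 3, 7}  B2 = {3, 5, 7}  B3 = {2, 7, 8}  B4 = {3, 4, 5}  B5 = {1, 4, 5}  B6 = {2, 3, 6}
Tree: B1–B2, B1–B3, B2–B4, B4–B5, B1–B6

The largest bag has 3 vertices, giving width 2; this decomposition certifies tw(G) ≤ 2. For the lower bound, the 3 vertices {2, 7, 8} are pairwise adjacent, and any tree decomposition puts a clique entirely inside one bag — forcing width ≥ 2. Therefore the treewidth is 2.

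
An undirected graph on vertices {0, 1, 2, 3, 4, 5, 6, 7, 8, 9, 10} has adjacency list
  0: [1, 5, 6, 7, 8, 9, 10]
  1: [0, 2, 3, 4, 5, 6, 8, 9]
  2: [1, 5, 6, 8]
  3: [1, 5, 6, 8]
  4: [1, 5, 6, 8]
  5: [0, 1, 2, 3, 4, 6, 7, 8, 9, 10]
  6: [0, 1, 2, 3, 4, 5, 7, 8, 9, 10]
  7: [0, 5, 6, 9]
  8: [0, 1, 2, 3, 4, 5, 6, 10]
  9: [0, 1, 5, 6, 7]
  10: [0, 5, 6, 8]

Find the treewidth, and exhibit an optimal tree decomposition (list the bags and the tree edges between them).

Treewidth 4.
One such decomposition:
Bags: B1 = {0, 5, 6, 8, 10}  B2 = {0, 1, 5, 6, 8}  B3 = {1, 4, 5, 6, 8}  B4 = {1, 3, 5, 6, 8}  B5 = {1, 2, 5, 6, 8}  B6 = {0, 1, 5, 6, 9}  B7 = {0, 5, 6, 7, 9}
Tree: B1–B2, B2–B3, B3–B4, B3–B5, B2–B6, B6–B7

Each bag holds 5 vertices, so the decomposition has width 4, which upper-bounds the treewidth. Conversely, {0, 1, 5, 6, 8} is a clique of size 5, and the vertices of any clique must share a bag in every tree decomposition; so some bag has ≥ 5 vertices and tw(G) ≥ 4. Hence tw(G) = 4 exactly.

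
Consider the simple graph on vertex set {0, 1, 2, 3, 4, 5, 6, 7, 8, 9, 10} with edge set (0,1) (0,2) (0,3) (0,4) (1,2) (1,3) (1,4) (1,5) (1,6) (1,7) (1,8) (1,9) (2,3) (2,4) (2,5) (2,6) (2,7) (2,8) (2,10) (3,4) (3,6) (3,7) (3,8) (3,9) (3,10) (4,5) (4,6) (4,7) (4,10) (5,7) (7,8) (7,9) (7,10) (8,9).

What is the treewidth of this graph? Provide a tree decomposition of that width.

The largest bag has 5 vertices, giving width 4; this decomposition certifies tw(G) ≤ 4. Conversely, {1, 3, 7, 8, 9} is a clique of size 5, and the vertices of any clique must share a bag in every tree decomposition; so some bag has ≥ 5 vertices and tw(G) ≥ 4. Combining the bounds, tw(G) = 4.

Treewidth 4.
Bags: B1 = {1, 2, 3, 7, 8}  B2 = {1, 2, 3, 4, 7}  B3 = {1, 2, 4, 5, 7}  B4 = {1, 3, 7, 8, 9}  B5 = {2, 3, 4, 7, 10}  B6 = {0, 1, 2, 3, 4}  B7 = {1, 2, 3, 4, 6}
Tree: B1–B2, B2–B3, B1–B4, B2–B5, B2–B6, B2–B7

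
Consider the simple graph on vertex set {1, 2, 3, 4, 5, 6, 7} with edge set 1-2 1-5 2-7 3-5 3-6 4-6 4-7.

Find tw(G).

A width-2 tree decomposition is:
Bags: B1 = {4, 6, 7}  B2 = {3, 6, 7}  B3 = {3, 5, 7}  B4 = {1, 5, 7}  B5 = {1, 2, 7}
Tree: B1–B2, B2–B3, B3–B4, B4–B5
The largest bag has 3 vertices, giving width 2; this decomposition certifies tw(G) ≤ 2. For the lower bound, G contains the cycle 7–4–6–3–5–1–2–7, so G is not a forest; only forests have treewidth ≤ 1, hence tw(G) ≥ 2. Combining the bounds, tw(G) = 2.

2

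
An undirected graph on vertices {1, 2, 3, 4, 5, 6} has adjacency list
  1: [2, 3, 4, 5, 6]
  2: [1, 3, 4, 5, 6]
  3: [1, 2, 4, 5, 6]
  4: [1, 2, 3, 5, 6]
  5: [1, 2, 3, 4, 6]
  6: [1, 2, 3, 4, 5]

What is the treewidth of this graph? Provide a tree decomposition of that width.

With just one bag of size 6, the width is 6 − 1 = 5, so tw(G) ≤ 5. Conversely, {1, 2, 3, 4, 5, 6} is a clique of size 6, and the vertices of any clique must share a bag in every tree decomposition; so some bag has ≥ 6 vertices and tw(G) ≥ 5. The upper and lower bounds meet at 5, so that is the treewidth.

Treewidth 5.
One such decomposition:
Bags: B1 = {1, 2, 3, 4, 5, 6}
Tree: (single bag)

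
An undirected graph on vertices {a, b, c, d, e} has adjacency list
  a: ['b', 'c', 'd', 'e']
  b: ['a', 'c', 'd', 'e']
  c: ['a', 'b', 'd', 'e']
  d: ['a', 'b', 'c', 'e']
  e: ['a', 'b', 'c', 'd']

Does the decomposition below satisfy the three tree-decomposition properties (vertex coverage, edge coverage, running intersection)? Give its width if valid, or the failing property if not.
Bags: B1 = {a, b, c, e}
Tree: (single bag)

No — vertex d appears in no bag.

A tree decomposition must satisfy three properties: every vertex lies in some bag; for every edge, both endpoints lie together in some bag; and for every vertex, the bags containing it form a connected subtree. Here vertex d appears in no bag, so the decomposition is invalid.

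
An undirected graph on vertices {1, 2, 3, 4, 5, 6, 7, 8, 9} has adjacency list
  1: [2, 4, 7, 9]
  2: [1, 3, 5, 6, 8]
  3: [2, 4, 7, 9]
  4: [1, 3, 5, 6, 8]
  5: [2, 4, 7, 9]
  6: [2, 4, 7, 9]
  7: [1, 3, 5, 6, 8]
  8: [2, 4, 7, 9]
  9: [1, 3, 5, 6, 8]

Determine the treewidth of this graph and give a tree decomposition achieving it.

Treewidth 4.
One such decomposition:
Bags: B1 = {2, 4, 5, 7, 9}  B2 = {2, 4, 7, 8, 9}  B3 = {2, 3, 4, 7, 9}  B4 = {1, 2, 4, 7, 9}  B5 = {2, 4, 6, 7, 9}
Tree: B1–B2, B2–B3, B3–B4, B4–B5

Each bag holds 5 vertices, so the decomposition has width 4, which upper-bounds the treewidth. For the lower bound: the 5 vertex sets {5,9}, {4,8}, {3,7}, {2}, {1} are disjoint, each induces a connected subgraph, and every pair is joined by at least one edge of G. Contracting each set to a single vertex therefore yields K_{5} as a minor, and since treewidth is minor-monotone, tw(G) ≥ tw(K_{5}) = 4. Combining the bounds, tw(G) = 4.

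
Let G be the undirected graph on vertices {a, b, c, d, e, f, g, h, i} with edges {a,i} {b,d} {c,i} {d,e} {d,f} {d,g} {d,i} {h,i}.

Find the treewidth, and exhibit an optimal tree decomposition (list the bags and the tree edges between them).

Each bag holds 2 vertices, so the decomposition has width 1, which upper-bounds the treewidth. Since G has at least one edge (e.g. f–d), it is not an edgeless graph, so tw(G) ≥ 1. Combining the bounds, tw(G) = 1.

Treewidth 1.
One optimal decomposition is:
Bags: B1 = {d, f}  B2 = {d, g}  B3 = {d, i}  B4 = {a, i}  B5 = {h, i}  B6 = {d, e}  B7 = {c, i}  B8 = {b, d}
Tree: B1–B2, B2–B3, B3–B4, B4–B5, B1–B6, B5–B7, B6–B8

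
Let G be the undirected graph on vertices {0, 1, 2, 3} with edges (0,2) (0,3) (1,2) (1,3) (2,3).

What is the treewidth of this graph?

A width-2 tree decomposition is:
Bags: B1 = {0, 2, 3}  B2 = {1, 2, 3}
Tree: B1–B2
The largest bag has 3 vertices, giving width 2; this decomposition certifies tw(G) ≤ 2. Conversely, {0, 2, 3} is a clique of size 3, and the vertices of any clique must share a bag in every tree decomposition; so some bag has ≥ 3 vertices and tw(G) ≥ 2. Hence tw(G) = 2 exactly.

2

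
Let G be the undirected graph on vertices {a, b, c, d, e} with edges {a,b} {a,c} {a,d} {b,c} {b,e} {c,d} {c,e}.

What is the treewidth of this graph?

A width-2 tree decomposition is:
Bags: B1 = {a, c, d}  B2 = {a, b, c}  B3 = {b, c, e}
Tree: B1–B2, B2–B3
Every bag has size at most 3, so the width is 3 − 1 = 2 and tw(G) ≤ 2. On the other hand G contains the 3-clique {b, c, e}. A clique must lie in a single bag of any decomposition, so no decomposition can have width below 2. Hence tw(G) = 2 exactly.

2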